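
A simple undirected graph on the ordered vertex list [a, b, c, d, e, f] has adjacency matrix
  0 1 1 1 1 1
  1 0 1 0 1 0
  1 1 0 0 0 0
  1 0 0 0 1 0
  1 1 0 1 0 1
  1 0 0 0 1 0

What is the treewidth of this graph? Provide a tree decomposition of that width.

Treewidth 2.
One optimal decomposition is:
Bags: B1 = {a, b, e}  B2 = {a, d, e}  B3 = {a, b, c}  B4 = {a, e, f}
Tree: B1–B2, B1–B3, B2–B4

Every bag has size at most 3, so the width is 3 − 1 = 2 and tw(G) ≤ 2. For the lower bound, the 3 vertices {a, d, e} are pairwise adjacent, and any tree decomposition puts a clique entirely inside one bag — forcing width ≥ 2. Hence tw(G) = 2 exactly.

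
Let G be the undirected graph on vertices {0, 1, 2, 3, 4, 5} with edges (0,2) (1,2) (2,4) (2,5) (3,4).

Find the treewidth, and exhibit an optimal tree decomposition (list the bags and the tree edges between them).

Treewidth 1.
One such decomposition:
Bags: B1 = {2, 4}  B2 = {1, 2}  B3 = {0, 2}  B4 = {2, 5}  B5 = {3, 4}
Tree: B1–B2, B2–B3, B2–B4, B1–B5

Each bag holds 2 vertices, so the decomposition has width 1, which upper-bounds the treewidth. G has an edge, so its treewidth is at least 1. The upper and lower bounds meet at 1, so that is the treewidth.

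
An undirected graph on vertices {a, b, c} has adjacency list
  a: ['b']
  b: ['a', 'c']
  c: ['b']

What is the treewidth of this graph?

A width-1 tree decomposition is:
Bags: B1 = {b, c}  B2 = {a, b}
Tree: B1–B2
Every bag has size at most 2, so the width is 2 − 1 = 1 and tw(G) ≤ 1. Since G has at least one edge (e.g. b–c), it is not an edgeless graph, so tw(G) ≥ 1. Combining the bounds, tw(G) = 1.

1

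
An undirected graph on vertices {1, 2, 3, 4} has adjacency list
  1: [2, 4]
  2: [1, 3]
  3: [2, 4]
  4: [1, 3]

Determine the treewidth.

2

A width-2 tree decomposition is:
Bags: B1 = {1, 3, 4}  B2 = {1, 2, 3}
Tree: B1–B2
Each bag holds 3 vertices, so the decomposition has width 2, which upper-bounds the treewidth. The edges 1–4–3–2–1 form a cycle, so G is not a tree and its treewidth is at least 2. Therefore the treewidth is 2.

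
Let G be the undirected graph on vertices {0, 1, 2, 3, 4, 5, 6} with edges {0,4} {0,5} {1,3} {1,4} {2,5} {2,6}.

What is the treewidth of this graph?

1

A width-1 tree decomposition is:
Bags: B1 = {2, 6}  B2 = {2, 5}  B3 = {0, 5}  B4 = {0, 4}  B5 = {1, 4}  B6 = {1, 3}
Tree: B1–B2, B2–B3, B3–B4, B4–B5, B5–B6
Each bag holds 2 vertices, so the decomposition has width 1, which upper-bounds the treewidth. Since G has at least one edge (e.g. 6–2), it is not an edgeless graph, so tw(G) ≥ 1. Combining the bounds, tw(G) = 1.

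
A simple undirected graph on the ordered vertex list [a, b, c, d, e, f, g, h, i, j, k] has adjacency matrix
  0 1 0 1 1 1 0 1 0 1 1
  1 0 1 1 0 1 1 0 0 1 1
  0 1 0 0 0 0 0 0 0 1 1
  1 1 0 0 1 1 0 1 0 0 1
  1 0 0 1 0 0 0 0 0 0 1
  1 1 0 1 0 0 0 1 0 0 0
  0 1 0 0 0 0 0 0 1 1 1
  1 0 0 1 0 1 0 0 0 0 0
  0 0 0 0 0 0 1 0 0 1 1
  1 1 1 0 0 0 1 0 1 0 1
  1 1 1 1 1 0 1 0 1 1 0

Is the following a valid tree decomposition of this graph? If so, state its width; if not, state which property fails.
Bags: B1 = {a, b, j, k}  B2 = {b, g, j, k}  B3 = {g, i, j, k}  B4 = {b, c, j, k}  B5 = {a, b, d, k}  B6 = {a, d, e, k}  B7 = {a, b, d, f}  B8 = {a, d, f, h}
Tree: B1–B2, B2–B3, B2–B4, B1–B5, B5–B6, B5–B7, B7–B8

Yes; width 3.

Vertex coverage: the bags together contain {a, b, c, d, e, f, g, h, i, j, k}, the full vertex set. Edge coverage: each edge of G has both endpoints in at least one bag. Running intersection: for every vertex, the bags containing it form a connected subtree. All three properties hold, so this is a valid tree decomposition of width max|bag| − 1 = 3, and hence tw(G) ≤ 3.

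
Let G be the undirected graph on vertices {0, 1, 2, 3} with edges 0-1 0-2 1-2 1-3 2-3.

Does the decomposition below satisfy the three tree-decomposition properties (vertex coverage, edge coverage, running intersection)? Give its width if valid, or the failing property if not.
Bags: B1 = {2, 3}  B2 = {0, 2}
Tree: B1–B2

A tree decomposition must satisfy three properties: every vertex lies in some bag; for every edge, both endpoints lie together in some bag; and for every vertex, the bags containing it form a connected subtree. Here vertex 1 appears in no bag, so the decomposition is invalid.

No — vertex 1 appears in no bag.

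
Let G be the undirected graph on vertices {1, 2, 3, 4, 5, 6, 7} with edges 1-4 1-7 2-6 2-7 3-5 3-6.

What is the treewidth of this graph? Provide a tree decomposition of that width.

Each bag holds 2 vertices, so the decomposition has width 1, which upper-bounds the treewidth. Since G has at least one edge (e.g. 5–3), it is not an edgeless graph, so tw(G) ≥ 1. Combining the bounds, tw(G) = 1.

Treewidth 1.
Bags: B1 = {3, 5}  B2 = {3, 6}  B3 = {2, 6}  B4 = {2, 7}  B5 = {1, 7}  B6 = {1, 4}
Tree: B1–B2, B2–B3, B3–B4, B4–B5, B5–B6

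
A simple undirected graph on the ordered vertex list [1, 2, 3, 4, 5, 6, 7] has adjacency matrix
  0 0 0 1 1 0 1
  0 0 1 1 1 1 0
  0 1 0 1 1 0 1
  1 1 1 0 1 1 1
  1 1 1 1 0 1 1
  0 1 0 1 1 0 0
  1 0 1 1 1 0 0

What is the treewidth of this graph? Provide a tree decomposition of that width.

Each bag holds 4 vertices, so the decomposition has width 3, which upper-bounds the treewidth. Conversely, {1, 4, 5, 7} is a clique of size 4, and the vertices of any clique must share a bag in every tree decomposition; so some bag has ≥ 4 vertices and tw(G) ≥ 3. The upper and lower bounds meet at 3, so that is the treewidth.

Treewidth 3.
One such decomposition:
Bags: B1 = {2, 3, 4, 5}  B2 = {3, 4, 5, 7}  B3 = {1, 4, 5, 7}  B4 = {2, 4, 5, 6}
Tree: B1–B2, B2–B3, B1–B4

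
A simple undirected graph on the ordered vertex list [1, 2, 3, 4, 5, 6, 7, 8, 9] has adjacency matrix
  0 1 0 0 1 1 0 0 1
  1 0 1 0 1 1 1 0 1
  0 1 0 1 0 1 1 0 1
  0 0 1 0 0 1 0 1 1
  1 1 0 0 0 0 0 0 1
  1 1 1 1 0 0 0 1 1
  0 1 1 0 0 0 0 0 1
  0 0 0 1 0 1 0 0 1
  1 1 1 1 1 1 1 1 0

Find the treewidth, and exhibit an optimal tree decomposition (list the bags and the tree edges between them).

The largest bag has 4 vertices, giving width 3; this decomposition certifies tw(G) ≤ 3. On the other hand G contains the 4-clique {4, 6, 8, 9}. A clique must lie in a single bag of any decomposition, so no decomposition can have width below 3. Combining the bounds, tw(G) = 3.

Treewidth 3.
One optimal decomposition is:
Bags: B1 = {2, 3, 6, 9}  B2 = {1, 2, 6, 9}  B3 = {3, 4, 6, 9}  B4 = {4, 6, 8, 9}  B5 = {2, 3, 7, 9}  B6 = {1, 2, 5, 9}
Tree: B1–B2, B1–B3, B3–B4, B1–B5, B2–B6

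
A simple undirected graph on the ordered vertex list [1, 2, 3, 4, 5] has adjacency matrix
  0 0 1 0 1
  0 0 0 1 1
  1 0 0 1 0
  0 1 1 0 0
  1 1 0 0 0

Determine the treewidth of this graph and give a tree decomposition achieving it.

Each bag holds 3 vertices, so the decomposition has width 2, which upper-bounds the treewidth. Since 3–1–5–2–4–3 is a cycle in G, G is not acyclic. Forests are exactly the graphs of treewidth ≤ 1, so tw(G) ≥ 2. Hence tw(G) = 2 exactly.

Treewidth 2.
One optimal decomposition is:
Bags: B1 = {1, 3, 5}  B2 = {2, 3, 5}  B3 = {2, 3, 4}
Tree: B1–B2, B2–B3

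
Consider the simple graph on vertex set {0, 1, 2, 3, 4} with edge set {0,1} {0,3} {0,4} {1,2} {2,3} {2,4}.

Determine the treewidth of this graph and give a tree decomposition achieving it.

Treewidth 2.
One optimal decomposition is:
Bags: B1 = {0, 2, 4}  B2 = {0, 2, 3}  B3 = {0, 1, 2}
Tree: B1–B2, B2–B3

Each bag holds 3 vertices, so the decomposition has width 2, which upper-bounds the treewidth. Since 4–2–3–0–4 is a cycle in G, G is not acyclic. Forests are exactly the graphs of treewidth ≤ 1, so tw(G) ≥ 2. Combining the bounds, tw(G) = 2.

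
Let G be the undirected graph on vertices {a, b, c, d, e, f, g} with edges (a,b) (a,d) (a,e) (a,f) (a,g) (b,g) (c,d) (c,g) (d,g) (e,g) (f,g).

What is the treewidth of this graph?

A width-2 tree decomposition is:
Bags: B1 = {c, d, g}  B2 = {a, d, g}  B3 = {a, b, g}  B4 = {a, f, g}  B5 = {a, e, g}
Tree: B1–B2, B2–B3, B3–B4, B3–B5
Every bag has size at most 3, so the width is 3 − 1 = 2 and tw(G) ≤ 2. Conversely, {c, d, g} is a clique of size 3, and the vertices of any clique must share a bag in every tree decomposition; so some bag has ≥ 3 vertices and tw(G) ≥ 2. Therefore the treewidth is 2.

2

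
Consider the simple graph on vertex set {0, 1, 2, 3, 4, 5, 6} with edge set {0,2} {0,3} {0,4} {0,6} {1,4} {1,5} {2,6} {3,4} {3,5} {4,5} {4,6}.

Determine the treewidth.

2

A width-2 tree decomposition is:
Bags: B1 = {0, 3, 4}  B2 = {0, 4, 6}  B3 = {0, 2, 6}  B4 = {3, 4, 5}  B5 = {1, 4, 5}
Tree: B1–B2, B2–B3, B1–B4, B4–B5
The largest bag has 3 vertices, giving width 2; this decomposition certifies tw(G) ≤ 2. Conversely, {0, 2, 6} is a clique of size 3, and the vertices of any clique must share a bag in every tree decomposition; so some bag has ≥ 3 vertices and tw(G) ≥ 2. The upper and lower bounds meet at 2, so that is the treewidth.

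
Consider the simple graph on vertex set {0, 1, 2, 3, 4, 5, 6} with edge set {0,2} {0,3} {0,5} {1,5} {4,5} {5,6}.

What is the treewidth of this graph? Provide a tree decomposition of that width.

Treewidth 1.
One optimal decomposition is:
Bags: B1 = {5, 6}  B2 = {0, 5}  B3 = {4, 5}  B4 = {1, 5}  B5 = {0, 2}  B6 = {0, 3}
Tree: B1–B2, B2–B3, B1–B4, B2–B5, B5–B6

The largest bag has 2 vertices, giving width 1; this decomposition certifies tw(G) ≤ 1. Any graph with an edge has treewidth ≥ 1, and G has the edge 5–6. Hence tw(G) = 1 exactly.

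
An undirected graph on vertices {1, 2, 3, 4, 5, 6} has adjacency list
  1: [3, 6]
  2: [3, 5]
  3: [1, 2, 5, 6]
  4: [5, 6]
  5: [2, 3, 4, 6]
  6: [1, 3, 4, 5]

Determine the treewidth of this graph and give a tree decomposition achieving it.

Treewidth 2.
One optimal decomposition is:
Bags: B1 = {3, 5, 6}  B2 = {4, 5, 6}  B3 = {1, 3, 6}  B4 = {2, 3, 5}
Tree: B1–B2, B1–B3, B1–B4

Every bag has size at most 3, so the width is 3 − 1 = 2 and tw(G) ≤ 2. Conversely, {1, 3, 6} is a clique of size 3, and the vertices of any clique must share a bag in every tree decomposition; so some bag has ≥ 3 vertices and tw(G) ≥ 2. Hence tw(G) = 2 exactly.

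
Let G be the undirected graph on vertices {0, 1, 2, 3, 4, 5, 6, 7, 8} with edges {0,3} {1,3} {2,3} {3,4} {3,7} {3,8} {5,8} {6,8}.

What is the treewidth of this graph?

A width-1 tree decomposition is:
Bags: B1 = {1, 3}  B2 = {0, 3}  B3 = {3, 8}  B4 = {5, 8}  B5 = {3, 7}  B6 = {3, 4}  B7 = {2, 3}  B8 = {6, 8}
Tree: B1–B2, B1–B3, B3–B4, B2–B5, B3–B6, B2–B7, B4–B8
The largest bag has 2 vertices, giving width 1; this decomposition certifies tw(G) ≤ 1. Since G has at least one edge (e.g. 3–1), it is not an edgeless graph, so tw(G) ≥ 1. Hence tw(G) = 1 exactly.

1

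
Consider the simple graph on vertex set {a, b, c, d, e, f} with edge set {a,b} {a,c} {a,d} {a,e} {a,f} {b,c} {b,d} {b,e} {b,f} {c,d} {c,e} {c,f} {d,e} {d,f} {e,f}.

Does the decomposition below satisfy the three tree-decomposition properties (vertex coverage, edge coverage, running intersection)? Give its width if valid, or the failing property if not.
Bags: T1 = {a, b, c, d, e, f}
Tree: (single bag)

Yes; width 5.

Vertex coverage: the bags together contain {a, b, c, d, e, f}, the full vertex set. Edge coverage: each edge of G has both endpoints in at least one bag. Running intersection: for every vertex, the bags containing it form a connected subtree. All three properties hold, so this is a valid tree decomposition of width max|bag| − 1 = 5, and hence tw(G) ≤ 5.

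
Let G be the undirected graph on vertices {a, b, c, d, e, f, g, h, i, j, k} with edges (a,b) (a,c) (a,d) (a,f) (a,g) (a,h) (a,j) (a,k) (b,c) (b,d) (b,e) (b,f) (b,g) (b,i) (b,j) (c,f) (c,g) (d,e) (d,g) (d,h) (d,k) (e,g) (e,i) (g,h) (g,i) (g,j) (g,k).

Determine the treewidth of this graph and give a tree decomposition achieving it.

Treewidth 3.
Bags: B1 = {b, d, e, g}  B2 = {a, b, d, g}  B3 = {b, e, g, i}  B4 = {a, d, g, h}  B5 = {a, d, g, k}  B6 = {a, b, c, g}  B7 = {a, b, c, f}  B8 = {a, b, g, j}
Tree: B1–B2, B1–B3, B2–B4, B4–B5, B2–B6, B6–B7, B2–B8

Every bag has size at most 4, so the width is 4 − 1 = 3 and tw(G) ≤ 3. On the other hand G contains the 4-clique {a, d, g, h}. A clique must lie in a single bag of any decomposition, so no decomposition can have width below 3. The upper and lower bounds meet at 3, so that is the treewidth.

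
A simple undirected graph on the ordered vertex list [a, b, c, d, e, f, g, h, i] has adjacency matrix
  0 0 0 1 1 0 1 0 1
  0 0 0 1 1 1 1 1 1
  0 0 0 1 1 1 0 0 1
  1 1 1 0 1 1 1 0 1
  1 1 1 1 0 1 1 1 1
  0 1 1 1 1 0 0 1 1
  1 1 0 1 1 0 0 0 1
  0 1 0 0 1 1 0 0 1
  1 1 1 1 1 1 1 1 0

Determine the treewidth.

4

A width-4 tree decomposition is:
Bags: B1 = {b, d, e, g, i}  B2 = {b, d, e, f, i}  B3 = {a, d, e, g, i}  B4 = {b, e, f, h, i}  B5 = {c, d, e, f, i}
Tree: B1–B2, B1–B3, B2–B4, B2–B5
Every bag has size at most 5, so the width is 5 − 1 = 4 and tw(G) ≤ 4. Conversely, {a, d, e, g, i} is a clique of size 5, and the vertices of any clique must share a bag in every tree decomposition; so some bag has ≥ 5 vertices and tw(G) ≥ 4. Hence tw(G) = 4 exactly.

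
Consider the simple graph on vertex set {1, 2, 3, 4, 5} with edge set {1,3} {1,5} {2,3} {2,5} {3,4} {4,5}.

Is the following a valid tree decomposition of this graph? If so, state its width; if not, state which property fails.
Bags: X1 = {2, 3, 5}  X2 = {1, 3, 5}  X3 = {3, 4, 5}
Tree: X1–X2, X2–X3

Yes; width 2.

Checking the three conditions: (i) the bags cover all of {1, 2, 3, 4, 5}; (ii) for each edge, some bag contains both endpoints; (iii) the bags containing any fixed vertex form a subtree. All hold, so the decomposition is valid with width 3 − 1 = 2.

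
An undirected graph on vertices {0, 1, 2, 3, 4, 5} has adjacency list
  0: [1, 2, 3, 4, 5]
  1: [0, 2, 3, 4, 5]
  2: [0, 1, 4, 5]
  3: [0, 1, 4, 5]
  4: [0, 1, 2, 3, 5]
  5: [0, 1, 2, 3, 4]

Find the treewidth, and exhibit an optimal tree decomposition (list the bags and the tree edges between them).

Every bag has size at most 5, so the width is 5 − 1 = 4 and tw(G) ≤ 4. Conversely, {0, 1, 2, 4, 5} is a clique of size 5, and the vertices of any clique must share a bag in every tree decomposition; so some bag has ≥ 5 vertices and tw(G) ≥ 4. Therefore the treewidth is 4.

Treewidth 4.
One such decomposition:
Bags: B1 = {0, 1, 2, 4, 5}  B2 = {0, 1, 3, 4, 5}
Tree: B1–B2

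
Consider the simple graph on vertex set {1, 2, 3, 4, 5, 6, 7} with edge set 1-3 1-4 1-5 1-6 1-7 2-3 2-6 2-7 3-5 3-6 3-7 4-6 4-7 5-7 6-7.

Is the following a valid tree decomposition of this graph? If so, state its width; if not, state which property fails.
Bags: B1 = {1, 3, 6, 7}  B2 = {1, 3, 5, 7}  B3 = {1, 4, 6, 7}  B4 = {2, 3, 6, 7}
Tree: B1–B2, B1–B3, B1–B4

Every vertex of G appears in some bag (union = {1, 2, 3, 4, 5, 6, 7}); every edge is covered by a bag; and for each vertex v the set of bags containing v is connected in the bag tree. The decomposition is therefore valid. The largest bag has 4 vertices, so the width is 3.

Yes; width 3.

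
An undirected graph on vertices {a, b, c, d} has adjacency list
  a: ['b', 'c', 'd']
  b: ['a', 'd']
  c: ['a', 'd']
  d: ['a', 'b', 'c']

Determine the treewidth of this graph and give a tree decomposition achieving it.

The largest bag has 3 vertices, giving width 2; this decomposition certifies tw(G) ≤ 2. For the lower bound, the 3 vertices {a, c, d} are pairwise adjacent, and any tree decomposition puts a clique entirely inside one bag — forcing width ≥ 2. The upper and lower bounds meet at 2, so that is the treewidth.

Treewidth 2.
One such decomposition:
Bags: B1 = {a, c, d}  B2 = {a, b, d}
Tree: B1–B2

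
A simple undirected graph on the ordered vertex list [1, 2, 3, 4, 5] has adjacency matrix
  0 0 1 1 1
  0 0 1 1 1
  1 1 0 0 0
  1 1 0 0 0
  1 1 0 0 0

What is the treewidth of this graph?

A width-2 tree decomposition is:
Bags: B1 = {1, 2, 4}  B2 = {1, 2, 3}  B3 = {1, 2, 5}
Tree: B1–B2, B2–B3
The largest bag has 3 vertices, giving width 2; this decomposition certifies tw(G) ≤ 2. Since 4–2–3–1–4 is a cycle in G, G is not acyclic. Forests are exactly the graphs of treewidth ≤ 1, so tw(G) ≥ 2. Combining the bounds, tw(G) = 2.

2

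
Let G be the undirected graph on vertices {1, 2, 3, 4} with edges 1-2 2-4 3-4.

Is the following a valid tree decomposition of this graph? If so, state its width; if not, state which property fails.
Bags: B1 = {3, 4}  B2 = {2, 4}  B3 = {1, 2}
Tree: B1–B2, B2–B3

Yes; width 1.

Vertex coverage: the bags together contain {1, 2, 3, 4}, the full vertex set. Edge coverage: each edge of G has both endpoints in at least one bag. Running intersection: for every vertex, the bags containing it form a connected subtree. All three properties hold, so this is a valid tree decomposition of width max|bag| − 1 = 1, and hence tw(G) ≤ 1.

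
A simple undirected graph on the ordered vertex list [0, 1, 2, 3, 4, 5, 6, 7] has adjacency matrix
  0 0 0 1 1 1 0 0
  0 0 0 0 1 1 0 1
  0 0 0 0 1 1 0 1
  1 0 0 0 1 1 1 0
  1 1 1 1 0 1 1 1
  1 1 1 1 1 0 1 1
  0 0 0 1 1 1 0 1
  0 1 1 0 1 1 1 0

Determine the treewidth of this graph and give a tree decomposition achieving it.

Treewidth 3.
One optimal decomposition is:
Bags: B1 = {3, 4, 5, 6}  B2 = {0, 3, 4, 5}  B3 = {4, 5, 6, 7}  B4 = {1, 4, 5, 7}  B5 = {2, 4, 5, 7}
Tree: B1–B2, B1–B3, B3–B4, B3–B5

Every bag has size at most 4, so the width is 4 − 1 = 3 and tw(G) ≤ 3. For the lower bound, the 4 vertices {0, 3, 4, 5} are pairwise adjacent, and any tree decomposition puts a clique entirely inside one bag — forcing width ≥ 3. Therefore the treewidth is 3.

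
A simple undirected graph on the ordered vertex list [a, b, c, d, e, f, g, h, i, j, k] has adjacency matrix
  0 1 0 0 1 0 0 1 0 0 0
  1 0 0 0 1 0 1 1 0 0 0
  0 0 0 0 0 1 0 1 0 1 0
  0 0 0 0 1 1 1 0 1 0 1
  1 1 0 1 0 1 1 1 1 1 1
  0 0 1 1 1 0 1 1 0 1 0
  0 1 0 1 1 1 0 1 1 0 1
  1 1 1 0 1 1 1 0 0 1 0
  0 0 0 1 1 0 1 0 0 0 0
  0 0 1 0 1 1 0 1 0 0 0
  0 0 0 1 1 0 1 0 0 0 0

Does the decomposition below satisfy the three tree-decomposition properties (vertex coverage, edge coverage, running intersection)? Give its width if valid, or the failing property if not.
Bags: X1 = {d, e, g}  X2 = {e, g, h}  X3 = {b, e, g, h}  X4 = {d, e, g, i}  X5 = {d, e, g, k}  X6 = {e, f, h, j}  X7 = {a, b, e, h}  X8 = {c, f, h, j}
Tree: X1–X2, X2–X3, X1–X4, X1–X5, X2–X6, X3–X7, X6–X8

No — edge (d,f) lies in no bag.

A tree decomposition must satisfy three properties: every vertex lies in some bag; for every edge, both endpoints lie together in some bag; and for every vertex, the bags containing it form a connected subtree. Here edge (d,f) lies in no bag, so the decomposition is invalid.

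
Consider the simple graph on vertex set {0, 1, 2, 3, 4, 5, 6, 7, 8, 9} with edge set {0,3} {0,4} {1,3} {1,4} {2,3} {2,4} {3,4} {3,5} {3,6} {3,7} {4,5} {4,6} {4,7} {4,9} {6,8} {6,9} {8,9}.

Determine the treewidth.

A width-2 tree decomposition is:
Bags: B1 = {1, 3, 4}  B2 = {2, 3, 4}  B3 = {3, 4, 6}  B4 = {3, 4, 5}  B5 = {4, 6, 9}  B6 = {0, 3, 4}  B7 = {6, 8, 9}  B8 = {3, 4, 7}
Tree: B1–B2, B1–B3, B2–B4, B3–B5, B1–B6, B5–B7, B6–B8
Every bag has size at most 3, so the width is 3 − 1 = 2 and tw(G) ≤ 2. For the lower bound, the 3 vertices {6, 8, 9} are pairwise adjacent, and any tree decomposition puts a clique entirely inside one bag — forcing width ≥ 2. Hence tw(G) = 2 exactly.

2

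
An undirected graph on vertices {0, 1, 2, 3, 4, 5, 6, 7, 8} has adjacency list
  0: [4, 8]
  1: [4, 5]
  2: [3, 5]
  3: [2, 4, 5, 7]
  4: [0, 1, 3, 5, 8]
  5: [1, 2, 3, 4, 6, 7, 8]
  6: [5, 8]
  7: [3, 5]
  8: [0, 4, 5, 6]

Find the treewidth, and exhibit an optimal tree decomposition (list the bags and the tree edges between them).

Each bag holds 3 vertices, so the decomposition has width 2, which upper-bounds the treewidth. For the lower bound, the 3 vertices {0, 4, 8} are pairwise adjacent, and any tree decomposition puts a clique entirely inside one bag — forcing width ≥ 2. Combining the bounds, tw(G) = 2.

Treewidth 2.
Bags: B1 = {3, 4, 5}  B2 = {1, 4, 5}  B3 = {3, 5, 7}  B4 = {4, 5, 8}  B5 = {5, 6, 8}  B6 = {2, 3, 5}  B7 = {0, 4, 8}
Tree: B1–B2, B1–B3, B1–B4, B4–B5, B1–B6, B4–B7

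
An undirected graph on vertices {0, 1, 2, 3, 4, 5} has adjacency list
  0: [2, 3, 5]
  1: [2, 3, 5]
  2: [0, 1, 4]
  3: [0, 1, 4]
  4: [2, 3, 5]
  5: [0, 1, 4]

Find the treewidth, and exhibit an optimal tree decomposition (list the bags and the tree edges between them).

Treewidth 3.
One such decomposition:
Bags: B1 = {0, 1, 3, 4}  B2 = {0, 1, 2, 4}  B3 = {0, 1, 4, 5}
Tree: B1–B2, B2–B3

The largest bag has 4 vertices, giving width 3; this decomposition certifies tw(G) ≤ 3. For the lower bound: the 4 vertex sets {1,3}, {0,2}, {4}, {5} are disjoint, each induces a connected subgraph, and every pair is joined by at least one edge of G. Contracting each set to a single vertex therefore yields K_{4} as a minor, and since treewidth is minor-monotone, tw(G) ≥ tw(K_{4}) = 3. The upper and lower bounds meet at 3, so that is the treewidth.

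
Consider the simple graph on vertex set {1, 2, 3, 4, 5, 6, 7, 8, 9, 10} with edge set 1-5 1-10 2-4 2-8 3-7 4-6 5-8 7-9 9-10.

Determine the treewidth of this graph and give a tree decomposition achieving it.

Every bag has size at most 2, so the width is 2 − 1 = 1 and tw(G) ≤ 1. Any graph with an edge has treewidth ≥ 1, and G has the edge 3–7. Combining the bounds, tw(G) = 1.

Treewidth 1.
One optimal decomposition is:
Bags: B1 = {3, 7}  B2 = {7, 9}  B3 = {9, 10}  B4 = {1, 10}  B5 = {1, 5}  B6 = {5, 8}  B7 = {2, 8}  B8 = {2, 4}  B9 = {4, 6}
Tree: B1–B2, B2–B3, B3–B4, B4–B5, B5–B6, B6–B7, B7–B8, B8–B9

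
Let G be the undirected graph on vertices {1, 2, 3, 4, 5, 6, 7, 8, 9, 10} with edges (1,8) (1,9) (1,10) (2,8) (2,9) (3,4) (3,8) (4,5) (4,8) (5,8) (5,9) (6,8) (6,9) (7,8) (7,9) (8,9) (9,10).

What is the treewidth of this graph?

A width-2 tree decomposition is:
Bags: B1 = {4, 5, 8}  B2 = {5, 8, 9}  B3 = {1, 8, 9}  B4 = {1, 9, 10}  B5 = {7, 8, 9}  B6 = {3, 4, 8}  B7 = {6, 8, 9}  B8 = {2, 8, 9}
Tree: B1–B2, B2–B3, B3–B4, B2–B5, B1–B6, B2–B7, B5–B8
The largest bag has 3 vertices, giving width 2; this decomposition certifies tw(G) ≤ 2. For the lower bound, the 3 vertices {1, 8, 9} are pairwise adjacent, and any tree decomposition puts a clique entirely inside one bag — forcing width ≥ 2. Therefore the treewidth is 2.

2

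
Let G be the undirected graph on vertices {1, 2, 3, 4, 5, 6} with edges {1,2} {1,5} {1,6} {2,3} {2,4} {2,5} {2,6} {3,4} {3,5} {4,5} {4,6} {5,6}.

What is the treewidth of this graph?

3

A width-3 tree decomposition is:
Bags: B1 = {2, 3, 4, 5}  B2 = {2, 4, 5, 6}  B3 = {1, 2, 5, 6}
Tree: B1–B2, B2–B3
Each bag holds 4 vertices, so the decomposition has width 3, which upper-bounds the treewidth. On the other hand G contains the 4-clique {1, 2, 5, 6}. A clique must lie in a single bag of any decomposition, so no decomposition can have width below 3. Hence tw(G) = 3 exactly.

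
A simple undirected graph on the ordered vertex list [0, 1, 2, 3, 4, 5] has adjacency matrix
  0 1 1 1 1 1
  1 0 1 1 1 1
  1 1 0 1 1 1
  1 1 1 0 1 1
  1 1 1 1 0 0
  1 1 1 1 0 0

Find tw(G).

A width-4 tree decomposition is:
Bags: B1 = {0, 1, 2, 3, 5}  B2 = {0, 1, 2, 3, 4}
Tree: B1–B2
The largest bag has 5 vertices, giving width 4; this decomposition certifies tw(G) ≤ 4. On the other hand G contains the 5-clique {0, 1, 2, 3, 4}. A clique must lie in a single bag of any decomposition, so no decomposition can have width below 4. Combining the bounds, tw(G) = 4.

4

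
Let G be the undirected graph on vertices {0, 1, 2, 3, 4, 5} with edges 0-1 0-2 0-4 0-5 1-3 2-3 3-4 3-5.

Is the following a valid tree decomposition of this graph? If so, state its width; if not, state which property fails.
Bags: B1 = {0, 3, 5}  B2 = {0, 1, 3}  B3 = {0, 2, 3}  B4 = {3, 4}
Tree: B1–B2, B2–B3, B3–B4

No — edge (0,4) lies in no bag.

A tree decomposition must satisfy three properties: every vertex lies in some bag; for every edge, both endpoints lie together in some bag; and for every vertex, the bags containing it form a connected subtree. Here edge (0,4) lies in no bag, so the decomposition is invalid.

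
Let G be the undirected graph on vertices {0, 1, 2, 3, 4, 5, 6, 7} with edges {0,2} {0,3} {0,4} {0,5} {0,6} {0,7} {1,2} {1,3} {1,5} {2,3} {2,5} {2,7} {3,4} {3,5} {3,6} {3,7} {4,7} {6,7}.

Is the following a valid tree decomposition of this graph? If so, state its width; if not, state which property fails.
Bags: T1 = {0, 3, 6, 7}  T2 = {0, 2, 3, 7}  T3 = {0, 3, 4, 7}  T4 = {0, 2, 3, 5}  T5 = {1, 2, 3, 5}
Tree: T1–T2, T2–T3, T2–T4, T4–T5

Yes; width 3.

Vertex coverage: the bags together contain {0, 1, 2, 3, 4, 5, 6, 7}, the full vertex set. Edge coverage: each edge of G has both endpoints in at least one bag. Running intersection: for every vertex, the bags containing it form a connected subtree. All three properties hold, so this is a valid tree decomposition of width max|bag| − 1 = 3, and hence tw(G) ≤ 3.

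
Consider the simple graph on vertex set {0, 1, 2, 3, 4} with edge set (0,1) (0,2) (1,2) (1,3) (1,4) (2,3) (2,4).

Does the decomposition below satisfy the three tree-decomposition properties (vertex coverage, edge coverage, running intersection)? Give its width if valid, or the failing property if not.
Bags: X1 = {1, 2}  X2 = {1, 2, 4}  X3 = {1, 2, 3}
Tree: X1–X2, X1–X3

No — vertex 0 appears in no bag.

A tree decomposition must satisfy three properties: every vertex lies in some bag; for every edge, both endpoints lie together in some bag; and for every vertex, the bags containing it form a connected subtree. Here vertex 0 appears in no bag, so the decomposition is invalid.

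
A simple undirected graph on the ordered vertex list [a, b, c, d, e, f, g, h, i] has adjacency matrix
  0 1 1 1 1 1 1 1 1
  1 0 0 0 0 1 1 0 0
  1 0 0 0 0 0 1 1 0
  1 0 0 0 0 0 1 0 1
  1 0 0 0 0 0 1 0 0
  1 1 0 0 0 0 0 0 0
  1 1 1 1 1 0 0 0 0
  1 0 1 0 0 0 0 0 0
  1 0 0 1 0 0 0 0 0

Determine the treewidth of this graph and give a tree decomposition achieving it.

Treewidth 2.
One optimal decomposition is:
Bags: B1 = {a, b, g}  B2 = {a, e, g}  B3 = {a, c, g}  B4 = {a, d, g}  B5 = {a, c, h}  B6 = {a, d, i}  B7 = {a, b, f}
Tree: B1–B2, B1–B3, B1–B4, B3–B5, B4–B6, B1–B7

The largest bag has 3 vertices, giving width 2; this decomposition certifies tw(G) ≤ 2. On the other hand G contains the 3-clique {a, d, g}. A clique must lie in a single bag of any decomposition, so no decomposition can have width below 2. Hence tw(G) = 2 exactly.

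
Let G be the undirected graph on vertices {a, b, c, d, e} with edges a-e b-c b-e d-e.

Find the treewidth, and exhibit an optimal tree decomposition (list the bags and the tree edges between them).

The largest bag has 2 vertices, giving width 1; this decomposition certifies tw(G) ≤ 1. Since G has at least one edge (e.g. e–a), it is not an edgeless graph, so tw(G) ≥ 1. Combining the bounds, tw(G) = 1.

Treewidth 1.
One such decomposition:
Bags: B1 = {a, e}  B2 = {b, e}  B3 = {b, c}  B4 = {d, e}
Tree: B1–B2, B2–B3, B1–B4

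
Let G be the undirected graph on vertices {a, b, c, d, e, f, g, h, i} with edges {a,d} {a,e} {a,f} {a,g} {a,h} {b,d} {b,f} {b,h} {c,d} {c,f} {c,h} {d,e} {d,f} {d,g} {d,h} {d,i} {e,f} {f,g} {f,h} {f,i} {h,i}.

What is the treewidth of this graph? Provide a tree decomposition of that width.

The largest bag has 4 vertices, giving width 3; this decomposition certifies tw(G) ≤ 3. On the other hand G contains the 4-clique {a, d, f, g}. A clique must lie in a single bag of any decomposition, so no decomposition can have width below 3. The upper and lower bounds meet at 3, so that is the treewidth.

Treewidth 3.
Bags: B1 = {b, d, f, h}  B2 = {a, d, f, h}  B3 = {a, d, f, g}  B4 = {d, f, h, i}  B5 = {c, d, f, h}  B6 = {a, d, e, f}
Tree: B1–B2, B2–B3, B1–B4, B1–B5, B2–B6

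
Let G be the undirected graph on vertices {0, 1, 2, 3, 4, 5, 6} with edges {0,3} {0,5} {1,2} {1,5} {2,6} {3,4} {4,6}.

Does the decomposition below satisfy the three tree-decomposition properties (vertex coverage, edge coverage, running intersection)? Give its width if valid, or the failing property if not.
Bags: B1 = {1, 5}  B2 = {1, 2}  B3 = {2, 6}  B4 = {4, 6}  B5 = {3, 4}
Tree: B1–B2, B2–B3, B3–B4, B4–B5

A tree decomposition must satisfy three properties: every vertex lies in some bag; for every edge, both endpoints lie together in some bag; and for every vertex, the bags containing it form a connected subtree. Here vertex 0 appears in no bag, so the decomposition is invalid.

No — vertex 0 appears in no bag.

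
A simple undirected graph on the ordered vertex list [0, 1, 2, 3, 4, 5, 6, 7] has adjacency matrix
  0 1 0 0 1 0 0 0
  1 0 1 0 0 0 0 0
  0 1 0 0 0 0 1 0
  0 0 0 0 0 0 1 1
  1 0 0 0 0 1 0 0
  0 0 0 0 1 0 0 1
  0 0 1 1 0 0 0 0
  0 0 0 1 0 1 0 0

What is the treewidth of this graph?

2

A width-2 tree decomposition is:
Bags: B1 = {2, 3, 6}  B2 = {1, 2, 3}  B3 = {0, 1, 3}  B4 = {0, 3, 4}  B5 = {3, 4, 5}  B6 = {3, 5, 7}
Tree: B1–B2, B2–B3, B3–B4, B4–B5, B5–B6
Each bag holds 3 vertices, so the decomposition has width 2, which upper-bounds the treewidth. For the lower bound, G contains the cycle 3–6–2–1–0–4–5–7–3, so G is not a forest; only forests have treewidth ≤ 1, hence tw(G) ≥ 2. Combining the bounds, tw(G) = 2.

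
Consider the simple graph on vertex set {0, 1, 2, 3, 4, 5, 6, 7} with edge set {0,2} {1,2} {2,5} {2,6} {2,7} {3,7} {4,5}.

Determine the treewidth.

A width-1 tree decomposition is:
Bags: B1 = {2, 6}  B2 = {2, 7}  B3 = {0, 2}  B4 = {3, 7}  B5 = {2, 5}  B6 = {4, 5}  B7 = {1, 2}
Tree: B1–B2, B1–B3, B2–B4, B1–B5, B5–B6, B5–B7
Each bag holds 2 vertices, so the decomposition has width 1, which upper-bounds the treewidth. Since G has at least one edge (e.g. 6–2), it is not an edgeless graph, so tw(G) ≥ 1. Therefore the treewidth is 1.

1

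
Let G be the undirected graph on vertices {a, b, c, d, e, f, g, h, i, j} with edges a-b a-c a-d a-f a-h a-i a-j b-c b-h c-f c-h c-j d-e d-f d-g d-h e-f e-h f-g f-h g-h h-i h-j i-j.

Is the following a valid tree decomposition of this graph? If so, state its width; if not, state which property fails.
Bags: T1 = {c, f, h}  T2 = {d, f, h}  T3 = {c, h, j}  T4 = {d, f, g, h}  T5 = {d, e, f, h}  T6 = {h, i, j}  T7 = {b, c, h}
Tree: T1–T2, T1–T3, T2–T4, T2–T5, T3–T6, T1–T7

No — vertex a appears in no bag.

A tree decomposition must satisfy three properties: every vertex lies in some bag; for every edge, both endpoints lie together in some bag; and for every vertex, the bags containing it form a connected subtree. Here vertex a appears in no bag, so the decomposition is invalid.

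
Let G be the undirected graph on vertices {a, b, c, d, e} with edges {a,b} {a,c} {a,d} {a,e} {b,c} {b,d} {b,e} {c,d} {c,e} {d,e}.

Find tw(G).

A width-4 tree decomposition is:
Bags: B1 = {a, b, c, d, e}
Tree: (single bag)
A single bag containing all 5 vertices is trivially a valid decomposition of width 4. Conversely, {a, b, c, d, e} is a clique of size 5, and the vertices of any clique must share a bag in every tree decomposition; so some bag has ≥ 5 vertices and tw(G) ≥ 4. Hence tw(G) = 4 exactly.

4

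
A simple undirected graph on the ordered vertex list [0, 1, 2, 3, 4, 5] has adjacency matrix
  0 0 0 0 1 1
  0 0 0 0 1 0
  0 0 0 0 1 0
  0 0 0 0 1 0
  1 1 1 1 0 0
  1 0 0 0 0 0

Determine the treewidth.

A width-1 tree decomposition is:
Bags: B1 = {0, 4}  B2 = {2, 4}  B3 = {1, 4}  B4 = {0, 5}  B5 = {3, 4}
Tree: B1–B2, B1–B3, B1–B4, B1–B5
The largest bag has 2 vertices, giving width 1; this decomposition certifies tw(G) ≤ 1. Any graph with an edge has treewidth ≥ 1, and G has the edge 0–4. The upper and lower bounds meet at 1, so that is the treewidth.

1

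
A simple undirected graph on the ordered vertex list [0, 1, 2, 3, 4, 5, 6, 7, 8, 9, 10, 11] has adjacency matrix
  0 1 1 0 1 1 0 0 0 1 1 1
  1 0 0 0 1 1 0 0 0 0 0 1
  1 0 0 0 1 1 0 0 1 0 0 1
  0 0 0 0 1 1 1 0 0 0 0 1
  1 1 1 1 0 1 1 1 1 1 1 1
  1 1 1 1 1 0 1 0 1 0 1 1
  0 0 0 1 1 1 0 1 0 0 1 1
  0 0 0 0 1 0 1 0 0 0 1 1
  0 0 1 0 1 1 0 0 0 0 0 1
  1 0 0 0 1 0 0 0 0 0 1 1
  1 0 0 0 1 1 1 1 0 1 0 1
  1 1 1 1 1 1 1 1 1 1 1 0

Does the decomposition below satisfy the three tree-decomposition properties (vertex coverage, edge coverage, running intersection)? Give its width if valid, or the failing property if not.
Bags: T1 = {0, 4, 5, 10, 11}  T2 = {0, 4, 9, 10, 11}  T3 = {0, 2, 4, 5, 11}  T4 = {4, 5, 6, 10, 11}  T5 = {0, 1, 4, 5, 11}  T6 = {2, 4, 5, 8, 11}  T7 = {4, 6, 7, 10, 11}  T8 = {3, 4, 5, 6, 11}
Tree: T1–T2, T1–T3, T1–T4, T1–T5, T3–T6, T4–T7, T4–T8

Yes; width 4.

Checking the three conditions: (i) the bags cover all of {0, 1, 2, 3, 4, 5, 6, 7, 8, 9, 10, 11}; (ii) for each edge, some bag contains both endpoints; (iii) the bags containing any fixed vertex form a subtree. All hold, so the decomposition is valid with width 5 − 1 = 4.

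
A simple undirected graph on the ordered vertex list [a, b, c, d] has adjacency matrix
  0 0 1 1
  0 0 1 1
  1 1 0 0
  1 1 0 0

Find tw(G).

A width-2 tree decomposition is:
Bags: B1 = {a, b, c}  B2 = {a, b, d}
Tree: B1–B2
Every bag has size at most 3, so the width is 3 − 1 = 2 and tw(G) ≤ 2. The edges a–c–b–d–a form a cycle, so G is not a tree and its treewidth is at least 2. Therefore the treewidth is 2.

2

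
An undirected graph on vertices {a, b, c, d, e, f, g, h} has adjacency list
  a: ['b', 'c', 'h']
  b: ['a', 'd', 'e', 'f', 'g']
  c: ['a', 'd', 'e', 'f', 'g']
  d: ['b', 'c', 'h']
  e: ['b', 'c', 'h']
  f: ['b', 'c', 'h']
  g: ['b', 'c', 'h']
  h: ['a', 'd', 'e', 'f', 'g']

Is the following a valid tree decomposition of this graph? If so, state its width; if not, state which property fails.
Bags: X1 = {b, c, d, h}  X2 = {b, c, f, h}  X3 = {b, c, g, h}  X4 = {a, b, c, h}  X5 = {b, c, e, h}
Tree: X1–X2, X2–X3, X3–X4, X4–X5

Yes; width 3.

Vertex coverage: the bags together contain {a, b, c, d, e, f, g, h}, the full vertex set. Edge coverage: each edge of G has both endpoints in at least one bag. Running intersection: for every vertex, the bags containing it form a connected subtree. All three properties hold, so this is a valid tree decomposition of width max|bag| − 1 = 3, and hence tw(G) ≤ 3.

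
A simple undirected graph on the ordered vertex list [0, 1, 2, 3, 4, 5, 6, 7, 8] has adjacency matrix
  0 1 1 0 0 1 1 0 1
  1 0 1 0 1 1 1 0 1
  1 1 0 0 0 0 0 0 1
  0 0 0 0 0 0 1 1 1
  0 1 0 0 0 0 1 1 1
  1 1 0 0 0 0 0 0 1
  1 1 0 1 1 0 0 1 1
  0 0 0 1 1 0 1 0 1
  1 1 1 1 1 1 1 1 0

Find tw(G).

A width-3 tree decomposition is:
Bags: B1 = {0, 1, 2, 8}  B2 = {0, 1, 6, 8}  B3 = {1, 4, 6, 8}  B4 = {4, 6, 7, 8}  B5 = {3, 6, 7, 8}  B6 = {0, 1, 5, 8}
Tree: B1–B2, B2–B3, B3–B4, B4–B5, B2–B6
Every bag has size at most 4, so the width is 4 − 1 = 3 and tw(G) ≤ 3. Conversely, {0, 1, 2, 8} is a clique of size 4, and the vertices of any clique must share a bag in every tree decomposition; so some bag has ≥ 4 vertices and tw(G) ≥ 3. Therefore the treewidth is 3.

3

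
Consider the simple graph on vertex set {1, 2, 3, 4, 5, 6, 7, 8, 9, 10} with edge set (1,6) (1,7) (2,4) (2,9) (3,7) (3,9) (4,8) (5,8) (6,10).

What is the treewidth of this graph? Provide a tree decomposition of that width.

Treewidth 1.
Bags: B1 = {5, 8}  B2 = {4, 8}  B3 = {2, 4}  B4 = {2, 9}  B5 = {3, 9}  B6 = {3, 7}  B7 = {1, 7}  B8 = {1, 6}  B9 = {6, 10}
Tree: B1–B2, B2–B3, B3–B4, B4–B5, B5–B6, B6–B7, B7–B8, B8–B9

Every bag has size at most 2, so the width is 2 − 1 = 1 and tw(G) ≤ 1. Any graph with an edge has treewidth ≥ 1, and G has the edge 5–8. Combining the bounds, tw(G) = 1.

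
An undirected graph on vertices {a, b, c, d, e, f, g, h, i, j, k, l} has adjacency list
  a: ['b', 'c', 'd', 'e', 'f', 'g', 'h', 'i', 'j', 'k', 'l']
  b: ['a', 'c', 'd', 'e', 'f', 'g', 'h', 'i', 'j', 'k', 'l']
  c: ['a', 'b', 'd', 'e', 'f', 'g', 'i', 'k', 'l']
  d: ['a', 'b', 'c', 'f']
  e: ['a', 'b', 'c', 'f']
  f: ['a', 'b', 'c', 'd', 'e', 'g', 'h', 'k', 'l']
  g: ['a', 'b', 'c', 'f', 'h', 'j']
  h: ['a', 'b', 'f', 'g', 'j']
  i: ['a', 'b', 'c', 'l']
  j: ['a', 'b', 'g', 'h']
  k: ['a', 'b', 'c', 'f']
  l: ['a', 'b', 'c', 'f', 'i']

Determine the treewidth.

4

A width-4 tree decomposition is:
Bags: B1 = {a, b, c, d, f}  B2 = {a, b, c, f, l}  B3 = {a, b, c, f, k}  B4 = {a, b, c, f, g}  B5 = {a, b, c, e, f}  B6 = {a, b, f, g, h}  B7 = {a, b, c, i, l}  B8 = {a, b, g, h, j}
Tree: B1–B2, B2–B3, B2–B4, B3–B5, B4–B6, B2–B7, B6–B8
Each bag holds 5 vertices, so the decomposition has width 4, which upper-bounds the treewidth. For the lower bound, the 5 vertices {a, b, g, h, j} are pairwise adjacent, and any tree decomposition puts a clique entirely inside one bag — forcing width ≥ 4. The upper and lower bounds meet at 4, so that is the treewidth.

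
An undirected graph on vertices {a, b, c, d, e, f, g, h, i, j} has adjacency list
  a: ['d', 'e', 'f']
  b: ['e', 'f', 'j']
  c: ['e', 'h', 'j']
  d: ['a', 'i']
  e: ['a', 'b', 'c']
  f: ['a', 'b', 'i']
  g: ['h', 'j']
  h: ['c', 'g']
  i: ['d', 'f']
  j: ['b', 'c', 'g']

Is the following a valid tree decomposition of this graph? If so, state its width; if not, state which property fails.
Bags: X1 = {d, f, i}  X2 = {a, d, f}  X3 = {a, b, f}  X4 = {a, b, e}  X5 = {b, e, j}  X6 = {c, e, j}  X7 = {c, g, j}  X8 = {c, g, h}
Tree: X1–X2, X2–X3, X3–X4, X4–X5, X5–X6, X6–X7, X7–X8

Checking the three conditions: (i) the bags cover all of {a, b, c, d, e, f, g, h, i, j}; (ii) for each edge, some bag contains both endpoints; (iii) the bags containing any fixed vertex form a subtree. All hold, so the decomposition is valid with width 3 − 1 = 2.

Yes; width 2.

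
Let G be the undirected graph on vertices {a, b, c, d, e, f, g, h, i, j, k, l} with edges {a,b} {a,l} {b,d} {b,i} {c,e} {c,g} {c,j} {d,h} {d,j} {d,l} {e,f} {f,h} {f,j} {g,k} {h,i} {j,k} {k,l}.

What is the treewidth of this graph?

3

A width-3 tree decomposition is:
Bags: B1 = {c, e, f, g}  B2 = {c, f, g, j}  B3 = {f, g, j, k}  B4 = {f, h, j, k}  B5 = {d, h, j, k}  B6 = {d, h, k, l}  B7 = {d, h, i, l}  B8 = {b, d, i, l}  B9 = {a, b, i, l}
Tree: B1–B2, B2–B3, B3–B4, B4–B5, B5–B6, B6–B7, B7–B8, B8–B9
Every bag has size at most 4, so the width is 4 − 1 = 3 and tw(G) ≤ 3. For the lower bound: the 4 vertex sets {c,e,g}, {f}, {j}, {d,h,k,l} are disjoint, each induces a connected subgraph, and every pair is joined by at least one edge of G. Contracting each set to a single vertex therefore yields K_{4} as a minor, and since treewidth is minor-monotone, tw(G) ≥ tw(K_{4}) = 3. The upper and lower bounds meet at 3, so that is the treewidth.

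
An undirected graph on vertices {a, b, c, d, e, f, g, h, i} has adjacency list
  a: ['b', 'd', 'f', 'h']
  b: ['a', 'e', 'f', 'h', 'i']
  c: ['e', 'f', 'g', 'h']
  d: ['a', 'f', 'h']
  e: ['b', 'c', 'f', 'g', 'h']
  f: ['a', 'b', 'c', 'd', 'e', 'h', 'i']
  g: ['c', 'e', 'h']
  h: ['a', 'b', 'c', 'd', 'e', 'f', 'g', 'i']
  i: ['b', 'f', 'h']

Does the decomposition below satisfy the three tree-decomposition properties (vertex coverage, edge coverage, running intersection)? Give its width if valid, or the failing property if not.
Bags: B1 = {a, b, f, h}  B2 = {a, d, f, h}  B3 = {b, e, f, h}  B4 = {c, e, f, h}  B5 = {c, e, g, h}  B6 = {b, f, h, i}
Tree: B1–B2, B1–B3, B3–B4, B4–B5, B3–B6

Checking the three conditions: (i) the bags cover all of {a, b, c, d, e, f, g, h, i}; (ii) for each edge, some bag contains both endpoints; (iii) the bags containing any fixed vertex form a subtree. All hold, so the decomposition is valid with width 4 − 1 = 3.

Yes; width 3.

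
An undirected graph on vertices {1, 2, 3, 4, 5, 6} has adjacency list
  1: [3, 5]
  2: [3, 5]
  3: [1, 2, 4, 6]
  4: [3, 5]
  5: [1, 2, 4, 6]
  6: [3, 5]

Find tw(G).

A width-2 tree decomposition is:
Bags: B1 = {3, 4, 5}  B2 = {3, 5, 6}  B3 = {1, 3, 5}  B4 = {2, 3, 5}
Tree: B1–B2, B2–B3, B3–B4
The largest bag has 3 vertices, giving width 2; this decomposition certifies tw(G) ≤ 2. For the lower bound, G contains the cycle 4–3–6–5–4, so G is not a forest; only forests have treewidth ≤ 1, hence tw(G) ≥ 2. Hence tw(G) = 2 exactly.

2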